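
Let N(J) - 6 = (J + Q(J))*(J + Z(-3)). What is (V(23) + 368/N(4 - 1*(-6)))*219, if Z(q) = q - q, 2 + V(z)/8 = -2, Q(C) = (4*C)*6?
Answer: -8740728/1253 ≈ -6975.8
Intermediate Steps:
Q(C) = 24*C
V(z) = -32 (V(z) = -16 + 8*(-2) = -16 - 16 = -32)
Z(q) = 0
N(J) = 6 + 25*J² (N(J) = 6 + (J + 24*J)*(J + 0) = 6 + (25*J)*J = 6 + 25*J²)
(V(23) + 368/N(4 - 1*(-6)))*219 = (-32 + 368/(6 + 25*(4 - 1*(-6))²))*219 = (-32 + 368/(6 + 25*(4 + 6)²))*219 = (-32 + 368/(6 + 25*10²))*219 = (-32 + 368/(6 + 25*100))*219 = (-32 + 368/(6 + 2500))*219 = (-32 + 368/2506)*219 = (-32 + 368*(1/2506))*219 = (-32 + 184/1253)*219 = -39912/1253*219 = -8740728/1253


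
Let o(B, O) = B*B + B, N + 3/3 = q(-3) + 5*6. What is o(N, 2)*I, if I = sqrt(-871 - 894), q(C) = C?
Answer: 702*I*sqrt(1765) ≈ 29492.0*I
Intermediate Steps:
N = 26 (N = -1 + (-3 + 5*6) = -1 + (-3 + 30) = -1 + 27 = 26)
o(B, O) = B + B**2 (o(B, O) = B**2 + B = B + B**2)
I = I*sqrt(1765) (I = sqrt(-1765) = I*sqrt(1765) ≈ 42.012*I)
o(N, 2)*I = (26*(1 + 26))*(I*sqrt(1765)) = (26*27)*(I*sqrt(1765)) = 702*(I*sqrt(1765)) = 702*I*sqrt(1765)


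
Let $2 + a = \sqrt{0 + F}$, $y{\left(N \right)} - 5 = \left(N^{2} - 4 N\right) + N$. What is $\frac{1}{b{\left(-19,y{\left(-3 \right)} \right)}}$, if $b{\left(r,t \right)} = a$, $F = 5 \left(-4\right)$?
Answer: $- \frac{1}{12} - \frac{i \sqrt{5}}{12} \approx -0.083333 - 0.18634 i$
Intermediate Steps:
$F = -20$
$y{\left(N \right)} = 5 + N^{2} - 3 N$ ($y{\left(N \right)} = 5 + \left(\left(N^{2} - 4 N\right) + N\right) = 5 + \left(N^{2} - 3 N\right) = 5 + N^{2} - 3 N$)
$a = -2 + 2 i \sqrt{5}$ ($a = -2 + \sqrt{0 - 20} = -2 + \sqrt{-20} = -2 + 2 i \sqrt{5} \approx -2.0 + 4.4721 i$)
$b{\left(r,t \right)} = -2 + 2 i \sqrt{5}$
$\frac{1}{b{\left(-19,y{\left(-3 \right)} \right)}} = \frac{1}{-2 + 2 i \sqrt{5}}$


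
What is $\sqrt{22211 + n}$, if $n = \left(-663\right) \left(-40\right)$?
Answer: $\sqrt{48731} \approx 220.75$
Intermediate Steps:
$n = 26520$
$\sqrt{22211 + n} = \sqrt{22211 + 26520} = \sqrt{48731}$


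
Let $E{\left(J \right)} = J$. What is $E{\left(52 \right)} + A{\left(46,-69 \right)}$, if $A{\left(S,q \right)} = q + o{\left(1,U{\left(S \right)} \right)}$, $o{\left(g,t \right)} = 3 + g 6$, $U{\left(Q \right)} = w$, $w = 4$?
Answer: $-8$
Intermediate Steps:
$U{\left(Q \right)} = 4$
$o{\left(g,t \right)} = 3 + 6 g$
$A{\left(S,q \right)} = 9 + q$ ($A{\left(S,q \right)} = q + \left(3 + 6 \cdot 1\right) = q + \left(3 + 6\right) = q + 9 = 9 + q$)
$E{\left(52 \right)} + A{\left(46,-69 \right)} = 52 + \left(9 - 69\right) = 52 - 60 = -8$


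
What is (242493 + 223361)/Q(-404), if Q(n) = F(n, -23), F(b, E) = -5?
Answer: -465854/5 ≈ -93171.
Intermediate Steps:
Q(n) = -5
(242493 + 223361)/Q(-404) = (242493 + 223361)/(-5) = 465854*(-⅕) = -465854/5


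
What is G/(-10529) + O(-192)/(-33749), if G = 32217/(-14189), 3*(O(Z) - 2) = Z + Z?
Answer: 19911185139/5041964962769 ≈ 0.0039491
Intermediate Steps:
O(Z) = 2 + 2*Z/3 (O(Z) = 2 + (Z + Z)/3 = 2 + (2*Z)/3 = 2 + 2*Z/3)
G = -32217/14189 (G = 32217*(-1/14189) = -32217/14189 ≈ -2.2706)
G/(-10529) + O(-192)/(-33749) = -32217/14189/(-10529) + (2 + (⅔)*(-192))/(-33749) = -32217/14189*(-1/10529) + (2 - 128)*(-1/33749) = 32217/149395981 - 126*(-1/33749) = 32217/149395981 + 126/33749 = 19911185139/5041964962769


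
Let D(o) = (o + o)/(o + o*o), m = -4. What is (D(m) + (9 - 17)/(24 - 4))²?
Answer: 256/225 ≈ 1.1378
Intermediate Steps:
D(o) = 2*o/(o + o²) (D(o) = (2*o)/(o + o²) = 2*o/(o + o²))
(D(m) + (9 - 17)/(24 - 4))² = (2/(1 - 4) + (9 - 17)/(24 - 4))² = (2/(-3) - 8/20)² = (2*(-⅓) - 8*1/20)² = (-⅔ - ⅖)² = (-16/15)² = 256/225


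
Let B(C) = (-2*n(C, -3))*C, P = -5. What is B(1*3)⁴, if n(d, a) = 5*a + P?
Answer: 207360000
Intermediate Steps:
n(d, a) = -5 + 5*a (n(d, a) = 5*a - 5 = -5 + 5*a)
B(C) = 40*C (B(C) = (-2*(-5 + 5*(-3)))*C = (-2*(-5 - 15))*C = (-2*(-20))*C = 40*C)
B(1*3)⁴ = (40*(1*3))⁴ = (40*3)⁴ = 120⁴ = 207360000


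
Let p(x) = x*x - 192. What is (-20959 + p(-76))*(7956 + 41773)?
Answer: -764583375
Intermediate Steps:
p(x) = -192 + x**2 (p(x) = x**2 - 192 = -192 + x**2)
(-20959 + p(-76))*(7956 + 41773) = (-20959 + (-192 + (-76)**2))*(7956 + 41773) = (-20959 + (-192 + 5776))*49729 = (-20959 + 5584)*49729 = -15375*49729 = -764583375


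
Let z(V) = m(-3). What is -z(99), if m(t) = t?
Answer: 3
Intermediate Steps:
z(V) = -3
-z(99) = -1*(-3) = 3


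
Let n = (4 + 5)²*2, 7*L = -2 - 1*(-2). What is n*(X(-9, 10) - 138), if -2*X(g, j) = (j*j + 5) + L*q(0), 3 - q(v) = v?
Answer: -30861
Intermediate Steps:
q(v) = 3 - v
L = 0 (L = (-2 - 1*(-2))/7 = (-2 + 2)/7 = (⅐)*0 = 0)
X(g, j) = -5/2 - j²/2 (X(g, j) = -((j*j + 5) + 0*(3 - 1*0))/2 = -((j² + 5) + 0*(3 + 0))/2 = -((5 + j²) + 0*3)/2 = -((5 + j²) + 0)/2 = -(5 + j²)/2 = -5/2 - j²/2)
n = 162 (n = 9²*2 = 81*2 = 162)
n*(X(-9, 10) - 138) = 162*((-5/2 - ½*10²) - 138) = 162*((-5/2 - ½*100) - 138) = 162*((-5/2 - 50) - 138) = 162*(-105/2 - 138) = 162*(-381/2) = -30861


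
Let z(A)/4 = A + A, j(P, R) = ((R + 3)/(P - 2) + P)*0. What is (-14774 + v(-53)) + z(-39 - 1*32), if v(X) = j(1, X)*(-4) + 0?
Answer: -15342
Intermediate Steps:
j(P, R) = 0 (j(P, R) = ((3 + R)/(-2 + P) + P)*0 = (P + (3 + R)/(-2 + P))*0 = 0)
v(X) = 0 (v(X) = 0*(-4) + 0 = 0 + 0 = 0)
z(A) = 8*A (z(A) = 4*(A + A) = 4*(2*A) = 8*A)
(-14774 + v(-53)) + z(-39 - 1*32) = (-14774 + 0) + 8*(-39 - 1*32) = -14774 + 8*(-39 - 32) = -14774 + 8*(-71) = -14774 - 568 = -15342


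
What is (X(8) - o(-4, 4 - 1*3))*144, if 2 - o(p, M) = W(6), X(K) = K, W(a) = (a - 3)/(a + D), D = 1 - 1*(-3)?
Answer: 4536/5 ≈ 907.20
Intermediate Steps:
D = 4 (D = 1 + 3 = 4)
W(a) = (-3 + a)/(4 + a) (W(a) = (a - 3)/(a + 4) = (-3 + a)/(4 + a))
o(p, M) = 17/10 (o(p, M) = 2 - (-3 + 6)/(4 + 6) = 2 - 3/10 = 17/10)
(X(8) - o(-4, 4 - 1*3))*144 = (8 - 1*17/10)*144 = (8 - 17/10)*144 = (63/10)*144 = 4536/5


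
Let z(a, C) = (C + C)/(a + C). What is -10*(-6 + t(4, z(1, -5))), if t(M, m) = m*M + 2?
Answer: -60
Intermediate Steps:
z(a, C) = 2*C/(C + a) (z(a, C) = (2*C)/(C + a) = 2*C/(C + a))
t(M, m) = 2 + M*m (t(M, m) = M*m + 2 = 2 + M*m)
-10*(-6 + t(4, z(1, -5))) = -10*(-6 + (2 + 4*(2*(-5)/(-5 + 1)))) = -10*(-6 + (2 + 4*(2*(-5)/(-4)))) = -10*(-6 + (2 + 4*(2*(-5)*(-1/4)))) = -10*(-6 + (2 + 4*(5/2))) = -10*(-6 + (2 + 10)) = -10*(-6 + 12) = -10*6 = -60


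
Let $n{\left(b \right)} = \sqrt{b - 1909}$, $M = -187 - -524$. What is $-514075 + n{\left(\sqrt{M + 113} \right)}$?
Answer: $-514075 + i \sqrt{1909 - 15 \sqrt{2}} \approx -5.1408 \cdot 10^{5} + 43.449 i$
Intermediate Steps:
$M = 337$ ($M = -187 + 524 = 337$)
$n{\left(b \right)} = \sqrt{-1909 + b}$
$-514075 + n{\left(\sqrt{M + 113} \right)} = -514075 + \sqrt{-1909 + \sqrt{337 + 113}} = -514075 + \sqrt{-1909 + \sqrt{450}} = -514075 + \sqrt{-1909 + 15 \sqrt{2}}$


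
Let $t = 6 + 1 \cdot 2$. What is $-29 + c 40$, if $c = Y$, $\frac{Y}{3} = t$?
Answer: $931$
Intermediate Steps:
$t = 8$ ($t = 6 + 2 = 8$)
$Y = 24$ ($Y = 3 \cdot 8 = 24$)
$c = 24$
$-29 + c 40 = -29 + 24 \cdot 40 = -29 + 960 = 931$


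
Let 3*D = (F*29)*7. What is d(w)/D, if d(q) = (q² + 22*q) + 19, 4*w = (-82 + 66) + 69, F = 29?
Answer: 3333/13456 ≈ 0.24770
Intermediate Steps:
w = 53/4 (w = ((-82 + 66) + 69)/4 = (-16 + 69)/4 = (¼)*53 = 53/4 ≈ 13.250)
D = 5887/3 (D = ((29*29)*7)/3 = (841*7)/3 = (⅓)*5887 = 5887/3 ≈ 1962.3)
d(q) = 19 + q² + 22*q
d(w)/D = (19 + (53/4)² + 22*(53/4))/(5887/3) = (19 + 2809/16 + 583/2)*(3/5887) = (7777/16)*(3/5887) = 3333/13456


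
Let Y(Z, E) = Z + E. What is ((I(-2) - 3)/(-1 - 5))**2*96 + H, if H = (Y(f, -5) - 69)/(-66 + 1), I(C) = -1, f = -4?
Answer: 658/15 ≈ 43.867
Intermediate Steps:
Y(Z, E) = E + Z
H = 6/5 (H = ((-5 - 4) - 69)/(-66 + 1) = (-9 - 69)/(-65) = -78*(-1/65) = 6/5 ≈ 1.2000)
((I(-2) - 3)/(-1 - 5))**2*96 + H = ((-1 - 3)/(-1 - 5))**2*96 + 6/5 = (-4/(-6))**2*96 + 6/5 = (-4*(-1/6))**2*96 + 6/5 = (2/3)**2*96 + 6/5 = (4/9)*96 + 6/5 = 128/3 + 6/5 = 658/15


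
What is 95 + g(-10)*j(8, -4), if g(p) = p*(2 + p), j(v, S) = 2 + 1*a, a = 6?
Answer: 735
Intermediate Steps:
j(v, S) = 8 (j(v, S) = 2 + 1*6 = 2 + 6 = 8)
95 + g(-10)*j(8, -4) = 95 - 10*(2 - 10)*8 = 95 - 10*(-8)*8 = 95 + 80*8 = 95 + 640 = 735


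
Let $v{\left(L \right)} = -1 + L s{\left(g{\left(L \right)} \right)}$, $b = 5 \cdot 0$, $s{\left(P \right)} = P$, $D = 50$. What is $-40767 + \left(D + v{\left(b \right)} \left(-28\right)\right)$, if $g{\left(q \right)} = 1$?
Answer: $-40689$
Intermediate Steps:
$b = 0$
$v{\left(L \right)} = -1 + L$ ($v{\left(L \right)} = -1 + L 1 = -1 + L$)
$-40767 + \left(D + v{\left(b \right)} \left(-28\right)\right) = -40767 + \left(50 + \left(-1 + 0\right) \left(-28\right)\right) = -40767 + \left(50 - -28\right) = -40767 + \left(50 + 28\right) = -40767 + 78 = -40689$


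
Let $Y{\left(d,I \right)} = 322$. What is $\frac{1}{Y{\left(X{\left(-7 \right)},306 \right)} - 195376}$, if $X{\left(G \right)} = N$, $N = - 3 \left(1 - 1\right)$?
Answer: $- \frac{1}{195054} \approx -5.1268 \cdot 10^{-6}$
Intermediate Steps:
$N = 0$ ($N = \left(-3\right) 0 = 0$)
$X{\left(G \right)} = 0$
$\frac{1}{Y{\left(X{\left(-7 \right)},306 \right)} - 195376} = \frac{1}{322 - 195376} = \frac{1}{-195054} = - \frac{1}{195054}$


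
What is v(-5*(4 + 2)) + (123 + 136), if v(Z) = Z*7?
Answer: 49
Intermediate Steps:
v(Z) = 7*Z
v(-5*(4 + 2)) + (123 + 136) = 7*(-5*(4 + 2)) + (123 + 136) = 7*(-5*6) + 259 = 7*(-30) + 259 = -210 + 259 = 49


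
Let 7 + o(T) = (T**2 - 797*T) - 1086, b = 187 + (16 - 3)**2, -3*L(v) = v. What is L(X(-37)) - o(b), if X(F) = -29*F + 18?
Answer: 473176/3 ≈ 1.5773e+5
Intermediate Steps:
X(F) = 18 - 29*F
L(v) = -v/3
b = 356 (b = 187 + 13**2 = 187 + 169 = 356)
o(T) = -1093 + T**2 - 797*T (o(T) = -7 + ((T**2 - 797*T) - 1086) = -7 + (-1086 + T**2 - 797*T) = -1093 + T**2 - 797*T)
L(X(-37)) - o(b) = -(18 - 29*(-37))/3 - (-1093 + 356**2 - 797*356) = -(18 + 1073)/3 - (-1093 + 126736 - 283732) = -1/3*1091 - 1*(-158089) = -1091/3 + 158089 = 473176/3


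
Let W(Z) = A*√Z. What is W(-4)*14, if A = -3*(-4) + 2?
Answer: 392*I ≈ 392.0*I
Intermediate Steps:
A = 14 (A = 12 + 2 = 14)
W(Z) = 14*√Z
W(-4)*14 = (14*√(-4))*14 = (14*(2*I))*14 = (28*I)*14 = 392*I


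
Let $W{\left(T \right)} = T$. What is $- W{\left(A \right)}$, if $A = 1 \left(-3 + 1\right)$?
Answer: $2$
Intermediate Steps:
$A = -2$ ($A = 1 \left(-2\right) = -2$)
$- W{\left(A \right)} = \left(-1\right) \left(-2\right) = 2$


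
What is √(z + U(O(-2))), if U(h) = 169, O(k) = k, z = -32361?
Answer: 8*I*√503 ≈ 179.42*I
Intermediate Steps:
√(z + U(O(-2))) = √(-32361 + 169) = √(-32192) = 8*I*√503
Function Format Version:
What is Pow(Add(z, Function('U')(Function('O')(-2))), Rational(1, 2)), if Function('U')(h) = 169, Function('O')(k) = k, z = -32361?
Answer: Mul(8, I, Pow(503, Rational(1, 2))) ≈ Mul(179.42, I)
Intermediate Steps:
Pow(Add(z, Function('U')(Function('O')(-2))), Rational(1, 2)) = Pow(Add(-32361, 169), Rational(1, 2)) = Pow(-32192, Rational(1, 2)) = Mul(8, I, Pow(503, Rational(1, 2)))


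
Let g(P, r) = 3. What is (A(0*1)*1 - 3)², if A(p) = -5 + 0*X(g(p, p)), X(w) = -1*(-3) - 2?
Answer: 64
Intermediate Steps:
X(w) = 1 (X(w) = 3 - 2 = 1)
A(p) = -5 (A(p) = -5 + 0*1 = -5 + 0 = -5)
(A(0*1)*1 - 3)² = (-5*1 - 3)² = (-5 - 3)² = (-8)² = 64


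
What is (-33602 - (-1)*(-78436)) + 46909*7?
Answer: 216325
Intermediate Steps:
(-33602 - (-1)*(-78436)) + 46909*7 = (-33602 - 1*78436) + 328363 = (-33602 - 78436) + 328363 = -112038 + 328363 = 216325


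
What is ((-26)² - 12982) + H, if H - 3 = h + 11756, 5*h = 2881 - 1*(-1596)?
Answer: 1742/5 ≈ 348.40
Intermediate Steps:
h = 4477/5 (h = (2881 - 1*(-1596))/5 = (2881 + 1596)/5 = (⅕)*4477 = 4477/5 ≈ 895.40)
H = 63272/5 (H = 3 + (4477/5 + 11756) = 3 + 63257/5 = 63272/5 ≈ 12654.)
((-26)² - 12982) + H = ((-26)² - 12982) + 63272/5 = (676 - 12982) + 63272/5 = -12306 + 63272/5 = 1742/5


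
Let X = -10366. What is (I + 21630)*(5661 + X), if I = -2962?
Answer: -87832940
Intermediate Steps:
(I + 21630)*(5661 + X) = (-2962 + 21630)*(5661 - 10366) = 18668*(-4705) = -87832940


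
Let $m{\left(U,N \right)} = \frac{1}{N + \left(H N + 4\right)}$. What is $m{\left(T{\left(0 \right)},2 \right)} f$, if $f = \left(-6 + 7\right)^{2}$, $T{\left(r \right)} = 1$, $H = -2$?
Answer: $\frac{1}{2} \approx 0.5$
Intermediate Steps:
$f = 1$ ($f = 1^{2} = 1$)
$m{\left(U,N \right)} = \frac{1}{4 - N}$ ($m{\left(U,N \right)} = \frac{1}{N - \left(-4 + 2 N\right)} = \frac{1}{4 - N}$)
$m{\left(T{\left(0 \right)},2 \right)} f = \frac{1}{4 - 2} \cdot 1 = \frac{1}{2} \cdot 1 = \frac{1}{2}$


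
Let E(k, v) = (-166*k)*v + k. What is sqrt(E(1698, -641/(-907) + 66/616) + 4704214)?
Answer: sqrt(180447169339885)/6349 ≈ 2115.8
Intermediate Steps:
E(k, v) = k - 166*k*v (E(k, v) = -166*k*v + k = k - 166*k*v)
sqrt(E(1698, -641/(-907) + 66/616) + 4704214) = sqrt(1698*(1 - 166*(-641/(-907) + 66/616)) + 4704214) = sqrt(1698*(1 - 166*(-641*(-1/907) + 66*(1/616))) + 4704214) = sqrt(1698*(1 - 166*(641/907 + 3/28)) + 4704214) = sqrt(1698*(1 - 166*20669/25396) + 4704214) = sqrt(1698*(1 - 1715527/12698) + 4704214) = sqrt(1698*(-1702829/12698) + 4704214) = sqrt(-1445701821/6349 + 4704214) = sqrt(28421352865/6349) = sqrt(180447169339885)/6349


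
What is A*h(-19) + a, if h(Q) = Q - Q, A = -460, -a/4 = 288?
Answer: -1152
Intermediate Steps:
a = -1152 (a = -4*288 = -1152)
h(Q) = 0
A*h(-19) + a = -460*0 - 1152 = 0 - 1152 = -1152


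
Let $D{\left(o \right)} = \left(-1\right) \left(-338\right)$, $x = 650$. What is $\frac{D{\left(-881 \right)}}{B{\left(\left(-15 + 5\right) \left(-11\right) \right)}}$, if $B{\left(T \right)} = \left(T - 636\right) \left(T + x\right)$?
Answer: $- \frac{169}{199880} \approx -0.00084551$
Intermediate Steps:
$D{\left(o \right)} = 338$
$B{\left(T \right)} = \left(-636 + T\right) \left(650 + T\right)$ ($B{\left(T \right)} = \left(T - 636\right) \left(T + 650\right) = \left(-636 + T\right) \left(650 + T\right)$)
$\frac{D{\left(-881 \right)}}{B{\left(\left(-15 + 5\right) \left(-11\right) \right)}} = \frac{338}{-413400 + \left(\left(-15 + 5\right) \left(-11\right)\right)^{2} + 14 \left(-15 + 5\right) \left(-11\right)} = \frac{338}{-413400 + \left(\left(-10\right) \left(-11\right)\right)^{2} + 14 \left(\left(-10\right) \left(-11\right)\right)} = \frac{338}{-413400 + 110^{2} + 14 \cdot 110} = \frac{338}{-413400 + 12100 + 1540} = \frac{338}{-399760} = 338 \left(- \frac{1}{399760}\right) = - \frac{169}{199880}$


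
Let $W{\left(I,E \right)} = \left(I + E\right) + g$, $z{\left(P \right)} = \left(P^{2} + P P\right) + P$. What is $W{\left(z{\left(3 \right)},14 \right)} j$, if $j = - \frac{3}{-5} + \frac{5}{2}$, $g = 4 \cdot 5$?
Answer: $\frac{341}{2} \approx 170.5$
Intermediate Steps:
$g = 20$
$z{\left(P \right)} = P + 2 P^{2}$ ($z{\left(P \right)} = \left(P^{2} + P^{2}\right) + P = 2 P^{2} + P = P + 2 P^{2}$)
$j = \frac{31}{10}$ ($j = \left(-3\right) \left(- \frac{1}{5}\right) + 5 \cdot \frac{1}{2} = \frac{3}{5} + \frac{5}{2} = \frac{31}{10} \approx 3.1$)
$W{\left(I,E \right)} = 20 + E + I$ ($W{\left(I,E \right)} = \left(I + E\right) + 20 = \left(E + I\right) + 20 = 20 + E + I$)
$W{\left(z{\left(3 \right)},14 \right)} j = \left(20 + 14 + 3 \left(1 + 2 \cdot 3\right)\right) \frac{31}{10} = \left(20 + 14 + 3 \left(1 + 6\right)\right) \frac{31}{10} = \left(20 + 14 + 3 \cdot 7\right) \frac{31}{10} = \left(20 + 14 + 21\right) \frac{31}{10} = 55 \cdot \frac{31}{10} = \frac{341}{2}$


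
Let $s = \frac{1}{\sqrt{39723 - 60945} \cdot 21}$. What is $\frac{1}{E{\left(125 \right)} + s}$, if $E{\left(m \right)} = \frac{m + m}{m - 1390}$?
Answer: $- \frac{118390110300}{23397319009} + \frac{12097701 i \sqrt{262}}{23397319009} \approx -5.06 + 0.0083693 i$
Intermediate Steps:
$E{\left(m \right)} = \frac{2 m}{-1390 + m}$
$s = - \frac{i \sqrt{262}}{49518}$ ($s = \frac{1}{\sqrt{-21222} \cdot 21} = \frac{1}{9 i \sqrt{262} \cdot 21} = \frac{1}{189 i \sqrt{262}} = - \frac{i \sqrt{262}}{49518} \approx - 0.00032688 i$)
$\frac{1}{E{\left(125 \right)} + s} = \frac{1}{2 \cdot 125 \frac{1}{-1390 + 125} - \frac{i \sqrt{262}}{49518}} = \frac{1}{2 \cdot 125 \frac{1}{-1265} - \frac{i \sqrt{262}}{49518}} = \frac{1}{2 \cdot 125 \left(- \frac{1}{1265}\right) - \frac{i \sqrt{262}}{49518}} = \frac{1}{- \frac{50}{253} - \frac{i \sqrt{262}}{49518}}$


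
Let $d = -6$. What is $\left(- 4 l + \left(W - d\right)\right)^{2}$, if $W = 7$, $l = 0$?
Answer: $169$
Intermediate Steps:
$\left(- 4 l + \left(W - d\right)\right)^{2} = \left(\left(-4\right) 0 + \left(7 - -6\right)\right)^{2} = \left(0 + \left(7 + 6\right)\right)^{2} = \left(0 + 13\right)^{2} = 13^{2} = 169$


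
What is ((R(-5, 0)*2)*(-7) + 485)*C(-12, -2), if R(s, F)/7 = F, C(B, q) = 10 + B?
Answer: -970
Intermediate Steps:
R(s, F) = 7*F
((R(-5, 0)*2)*(-7) + 485)*C(-12, -2) = (((7*0)*2)*(-7) + 485)*(10 - 12) = ((0*2)*(-7) + 485)*(-2) = (0*(-7) + 485)*(-2) = (0 + 485)*(-2) = 485*(-2) = -970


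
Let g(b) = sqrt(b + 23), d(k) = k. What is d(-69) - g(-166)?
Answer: -69 - I*sqrt(143) ≈ -69.0 - 11.958*I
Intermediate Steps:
g(b) = sqrt(23 + b)
d(-69) - g(-166) = -69 - sqrt(23 - 166) = -69 - sqrt(-143) = -69 - I*sqrt(143)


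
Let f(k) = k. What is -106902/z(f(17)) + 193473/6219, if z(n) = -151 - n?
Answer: 12913463/19348 ≈ 667.43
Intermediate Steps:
-106902/z(f(17)) + 193473/6219 = -106902/(-151 - 1*17) + 193473/6219 = -106902/(-151 - 17) + 193473*(1/6219) = -106902/(-168) + 21497/691 = -106902*(-1/168) + 21497/691 = 17817/28 + 21497/691 = 12913463/19348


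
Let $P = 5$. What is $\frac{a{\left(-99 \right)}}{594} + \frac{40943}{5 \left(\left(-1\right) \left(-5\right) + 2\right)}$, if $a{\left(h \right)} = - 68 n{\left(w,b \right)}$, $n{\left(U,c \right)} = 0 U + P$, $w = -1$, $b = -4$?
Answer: $\frac{1736303}{1485} \approx 1169.2$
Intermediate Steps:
$n{\left(U,c \right)} = 5$ ($n{\left(U,c \right)} = 0 U + 5 = 0 + 5 = 5$)
$a{\left(h \right)} = -340$ ($a{\left(h \right)} = \left(-68\right) 5 = -340$)
$\frac{a{\left(-99 \right)}}{594} + \frac{40943}{5 \left(\left(-1\right) \left(-5\right) + 2\right)} = - \frac{340}{594} + \frac{40943}{5 \left(\left(-1\right) \left(-5\right) + 2\right)} = \left(-340\right) \frac{1}{594} + \frac{40943}{5 \left(5 + 2\right)} = - \frac{170}{297} + \frac{40943}{5 \cdot 7} = - \frac{170}{297} + \frac{40943}{35} = - \frac{170}{297} + 40943 \cdot \frac{1}{35} = - \frac{170}{297} + \frac{5849}{5} = \frac{1736303}{1485}$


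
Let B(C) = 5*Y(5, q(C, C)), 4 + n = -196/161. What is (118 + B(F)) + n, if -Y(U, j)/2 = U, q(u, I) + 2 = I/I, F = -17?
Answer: 1444/23 ≈ 62.783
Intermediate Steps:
q(u, I) = -1 (q(u, I) = -2 + I/I = -2 + 1 = -1)
n = -120/23 (n = -4 - 196/161 = -4 - 196*1/161 = -4 - 28/23 = -120/23 ≈ -5.2174)
Y(U, j) = -2*U
B(C) = -50 (B(C) = 5*(-2*5) = 5*(-10) = -50)
(118 + B(F)) + n = (118 - 50) - 120/23 = 68 - 120/23 = 1444/23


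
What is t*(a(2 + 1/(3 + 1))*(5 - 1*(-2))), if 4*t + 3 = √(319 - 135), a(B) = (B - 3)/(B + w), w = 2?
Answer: 63/68 - 21*√46/34 ≈ -3.2626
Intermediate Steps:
a(B) = (-3 + B)/(2 + B) (a(B) = (B - 3)/(B + 2) = (-3 + B)/(2 + B))
t = -¾ + √46/2 (t = -¾ + √(319 - 135)/4 = -¾ + √184/4 = -¾ + (2*√46)/4 = -¾ + √46/2 ≈ 2.6412)
t*(a(2 + 1/(3 + 1))*(5 - 1*(-2))) = (-¾ + √46/2)*(((-3 + (2 + 1/(3 + 1)))/(2 + (2 + 1/(3 + 1))))*(5 - 1*(-2))) = (-¾ + √46/2)*(((-3 + (2 + 1/4))/(2 + (2 + 1/4)))*(5 + 2)) = (-¾ + √46/2)*(((-3 + (2 + ¼))/(2 + (2 + ¼)))*7) = (-¾ + √46/2)*(((-3 + 9/4)/(2 + 9/4))*7) = (-¾ + √46/2)*((-¾/(17/4))*7) = (-¾ + √46/2)*(((4/17)*(-¾))*7) = (-¾ + √46/2)*(-3/17*7) = (-¾ + √46/2)*(-21/17) = 63/68 - 21*√46/34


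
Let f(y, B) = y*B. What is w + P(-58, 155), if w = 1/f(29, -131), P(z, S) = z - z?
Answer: -1/3799 ≈ -0.00026323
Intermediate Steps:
f(y, B) = B*y
P(z, S) = 0
w = -1/3799 (w = 1/(-131*29) = 1/(-3799) = -1/3799 ≈ -0.00026323)
w + P(-58, 155) = -1/3799 + 0 = -1/3799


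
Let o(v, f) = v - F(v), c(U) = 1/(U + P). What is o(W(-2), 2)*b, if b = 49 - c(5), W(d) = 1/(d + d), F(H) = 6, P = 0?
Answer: -305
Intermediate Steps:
W(d) = 1/(2*d)
c(U) = 1/U (c(U) = 1/(U + 0) = 1/U)
b = 244/5 (b = 49 - 1/5 = 49 - 1*⅕ = 49 - ⅕ = 244/5 ≈ 48.800)
o(v, f) = -6 + v (o(v, f) = v - 1*6 = v - 6 = -6 + v)
o(W(-2), 2)*b = (-6 + (½)/(-2))*(244/5) = (-6 + (½)*(-½))*(244/5) = (-6 - ¼)*(244/5) = -25/4*244/5 = -305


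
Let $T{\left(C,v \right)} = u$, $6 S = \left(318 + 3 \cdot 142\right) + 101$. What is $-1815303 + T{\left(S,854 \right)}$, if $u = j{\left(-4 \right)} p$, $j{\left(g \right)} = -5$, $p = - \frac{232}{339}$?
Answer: $- \frac{615386557}{339} \approx -1.8153 \cdot 10^{6}$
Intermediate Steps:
$p = - \frac{232}{339}$ ($p = \left(-232\right) \frac{1}{339} = - \frac{232}{339} \approx -0.68437$)
$S = \frac{845}{6}$ ($S = \frac{\left(318 + 3 \cdot 142\right) + 101}{6} = \frac{\left(318 + 426\right) + 101}{6} = \frac{744 + 101}{6} = \frac{1}{6} \cdot 845 = \frac{845}{6} \approx 140.83$)
$u = \frac{1160}{339}$ ($u = \left(-5\right) \left(- \frac{232}{339}\right) = \frac{1160}{339} \approx 3.4218$)
$T{\left(C,v \right)} = \frac{1160}{339}$
$-1815303 + T{\left(S,854 \right)} = -1815303 + \frac{1160}{339} = - \frac{615386557}{339}$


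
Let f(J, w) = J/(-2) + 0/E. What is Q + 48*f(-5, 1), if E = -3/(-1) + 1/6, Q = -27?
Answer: 93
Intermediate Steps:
E = 19/6 (E = -3*(-1) + 1*(⅙) = 3 + ⅙ = 19/6 ≈ 3.1667)
f(J, w) = -J/2 (f(J, w) = J/(-2) + 0/(19/6) = J*(-½) + 0*(6/19) = -J/2 + 0 = -J/2)
Q + 48*f(-5, 1) = -27 + 48*(-½*(-5)) = -27 + 48*(5/2) = -27 + 120 = 93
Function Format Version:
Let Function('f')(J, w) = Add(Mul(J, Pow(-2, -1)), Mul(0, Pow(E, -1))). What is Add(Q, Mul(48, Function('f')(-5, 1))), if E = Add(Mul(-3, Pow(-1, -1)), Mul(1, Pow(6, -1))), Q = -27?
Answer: 93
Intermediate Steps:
E = Rational(19, 6) (E = Add(Mul(-3, -1), Mul(1, Rational(1, 6))) = Add(3, Rational(1, 6)) = Rational(19, 6) ≈ 3.1667)
Function('f')(J, w) = Mul(Rational(-1, 2), J) (Function('f')(J, w) = Add(Mul(J, Pow(-2, -1)), Mul(0, Pow(Rational(19, 6), -1))) = Add(Mul(J, Rational(-1, 2)), Mul(0, Rational(6, 19))) = Add(Mul(Rational(-1, 2), J), 0) = Mul(Rational(-1, 2), J))
Add(Q, Mul(48, Function('f')(-5, 1))) = Add(-27, Mul(48, Mul(Rational(-1, 2), -5))) = Add(-27, Mul(48, Rational(5, 2))) = Add(-27, 120) = 93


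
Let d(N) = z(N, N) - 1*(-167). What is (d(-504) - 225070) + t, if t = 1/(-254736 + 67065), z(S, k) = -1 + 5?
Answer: -42207020230/187671 ≈ -2.2490e+5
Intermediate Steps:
z(S, k) = 4
d(N) = 171 (d(N) = 4 - 1*(-167) = 4 + 167 = 171)
t = -1/187671 (t = 1/(-187671) = -1/187671 ≈ -5.3285e-6)
(d(-504) - 225070) + t = (171 - 225070) - 1/187671 = -224899 - 1/187671 = -42207020230/187671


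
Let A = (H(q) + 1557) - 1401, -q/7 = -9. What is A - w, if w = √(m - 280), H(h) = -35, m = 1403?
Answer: 121 - √1123 ≈ 87.489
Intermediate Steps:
q = 63 (q = -7*(-9) = 63)
w = √1123 (w = √(1403 - 280) = √1123 ≈ 33.511)
A = 121 (A = (-35 + 1557) - 1401 = 1522 - 1401 = 121)
A - w = 121 - √1123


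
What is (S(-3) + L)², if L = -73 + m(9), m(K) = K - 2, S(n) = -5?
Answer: 5041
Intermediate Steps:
m(K) = -2 + K
L = -66 (L = -73 + (-2 + 9) = -73 + 7 = -66)
(S(-3) + L)² = (-5 - 66)² = (-71)² = 5041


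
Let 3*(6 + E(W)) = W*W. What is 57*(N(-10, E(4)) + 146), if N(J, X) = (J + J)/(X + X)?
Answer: 9177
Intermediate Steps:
E(W) = -6 + W²/3 (E(W) = -6 + (W*W)/3 = -6 + W²/3)
N(J, X) = J/X (N(J, X) = (2*J)/((2*X)) = (2*J)*(1/(2*X)) = J/X)
57*(N(-10, E(4)) + 146) = 57*(-10/(-6 + (⅓)*4²) + 146) = 57*(-10/(-6 + (⅓)*16) + 146) = 57*(-10/(-6 + 16/3) + 146) = 57*(-10/(-⅔) + 146) = 57*(-10*(-3/2) + 146) = 57*(15 + 146) = 57*161 = 9177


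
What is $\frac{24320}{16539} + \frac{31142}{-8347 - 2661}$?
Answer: $- \frac{123671489}{91030656} \approx -1.3586$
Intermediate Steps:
$\frac{24320}{16539} + \frac{31142}{-8347 - 2661} = 24320 \cdot \frac{1}{16539} + \frac{31142}{-8347 - 2661} = \frac{24320}{16539} + \frac{31142}{-11008} = \frac{24320}{16539} + 31142 \left(- \frac{1}{11008}\right) = \frac{24320}{16539} - \frac{15571}{5504} = - \frac{123671489}{91030656}$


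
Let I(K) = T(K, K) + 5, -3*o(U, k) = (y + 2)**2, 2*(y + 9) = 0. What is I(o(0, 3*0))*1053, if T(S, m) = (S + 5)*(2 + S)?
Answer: 176319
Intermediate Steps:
y = -9 (y = -9 + (1/2)*0 = -9 + 0 = -9)
T(S, m) = (2 + S)*(5 + S) (T(S, m) = (5 + S)*(2 + S) = (2 + S)*(5 + S))
o(U, k) = -49/3 (o(U, k) = -(-9 + 2)**2/3 = -1/3*(-7)**2 = -1/3*49 = -49/3)
I(K) = 15 + K**2 + 7*K (I(K) = (10 + K**2 + 7*K) + 5 = 15 + K**2 + 7*K)
I(o(0, 3*0))*1053 = (15 + (-49/3)**2 + 7*(-49/3))*1053 = (15 + 2401/9 - 343/3)*1053 = (1507/9)*1053 = 176319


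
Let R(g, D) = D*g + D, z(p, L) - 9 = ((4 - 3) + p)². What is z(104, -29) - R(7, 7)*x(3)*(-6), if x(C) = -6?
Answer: 9018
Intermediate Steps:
z(p, L) = 9 + (1 + p)² (z(p, L) = 9 + ((4 - 3) + p)² = 9 + (1 + p)²)
R(g, D) = D + D*g
z(104, -29) - R(7, 7)*x(3)*(-6) = (9 + (1 + 104)²) - (7*(1 + 7))*(-6)*(-6) = (9 + 105²) - (7*8)*(-6)*(-6) = (9 + 11025) - 56*(-6)*(-6) = 11034 - (-336)*(-6) = 11034 - 1*2016 = 11034 - 2016 = 9018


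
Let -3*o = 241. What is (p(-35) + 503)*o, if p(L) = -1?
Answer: -120982/3 ≈ -40327.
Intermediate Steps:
o = -241/3 (o = -1/3*241 = -241/3 ≈ -80.333)
(p(-35) + 503)*o = (-1 + 503)*(-241/3) = 502*(-241/3) = -120982/3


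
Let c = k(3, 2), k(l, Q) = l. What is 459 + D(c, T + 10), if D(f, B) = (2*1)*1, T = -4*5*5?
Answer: 461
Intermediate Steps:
c = 3
T = -100 (T = -20*5 = -100)
D(f, B) = 2 (D(f, B) = 2*1 = 2)
459 + D(c, T + 10) = 459 + 2 = 461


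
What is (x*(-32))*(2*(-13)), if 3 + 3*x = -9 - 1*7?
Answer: -15808/3 ≈ -5269.3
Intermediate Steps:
x = -19/3 (x = -1 + (-9 - 1*7)/3 = -1 + (-9 - 7)/3 = -1 + (⅓)*(-16) = -1 - 16/3 = -19/3 ≈ -6.3333)
(x*(-32))*(2*(-13)) = (-19/3*(-32))*(2*(-13)) = (608/3)*(-26) = -15808/3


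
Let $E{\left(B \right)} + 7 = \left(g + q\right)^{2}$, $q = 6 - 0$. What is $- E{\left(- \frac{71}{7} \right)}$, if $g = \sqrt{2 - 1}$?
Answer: $-42$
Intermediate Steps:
$g = 1$ ($g = \sqrt{1} = 1$)
$q = 6$ ($q = 6 + 0 = 6$)
$E{\left(B \right)} = 42$ ($E{\left(B \right)} = -7 + \left(1 + 6\right)^{2} = -7 + 7^{2} = -7 + 49 = 42$)
$- E{\left(- \frac{71}{7} \right)} = \left(-1\right) 42 = -42$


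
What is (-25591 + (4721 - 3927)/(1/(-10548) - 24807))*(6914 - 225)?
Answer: -44791268853493331/261664237 ≈ -1.7118e+8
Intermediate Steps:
(-25591 + (4721 - 3927)/(1/(-10548) - 24807))*(6914 - 225) = (-25591 + 794/(-1/10548 - 24807))*6689 = (-25591 + 794/(-261664237/10548))*6689 = (-25591 + 794*(-10548/261664237))*6689 = (-25591 - 8375112/261664237)*6689 = -6696257864179/261664237*6689 = -44791268853493331/261664237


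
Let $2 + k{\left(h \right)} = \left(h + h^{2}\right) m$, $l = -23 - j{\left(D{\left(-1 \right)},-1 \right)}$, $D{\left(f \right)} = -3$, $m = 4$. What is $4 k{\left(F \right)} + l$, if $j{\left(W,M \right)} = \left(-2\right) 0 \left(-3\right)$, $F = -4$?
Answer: $161$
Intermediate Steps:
$j{\left(W,M \right)} = 0$ ($j{\left(W,M \right)} = 0 \left(-3\right) = 0$)
$l = -23$ ($l = -23 - 0 = -23 + 0 = -23$)
$k{\left(h \right)} = -2 + 4 h + 4 h^{2}$ ($k{\left(h \right)} = -2 + \left(h + h^{2}\right) 4 = -2 + \left(4 h + 4 h^{2}\right) = -2 + 4 h + 4 h^{2}$)
$4 k{\left(F \right)} + l = 4 \left(-2 + 4 \left(-4\right) + 4 \left(-4\right)^{2}\right) - 23 = 4 \left(-2 - 16 + 4 \cdot 16\right) - 23 = 4 \left(-2 - 16 + 64\right) - 23 = 4 \cdot 46 - 23 = 184 - 23 = 161$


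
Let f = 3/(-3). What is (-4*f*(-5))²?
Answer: 400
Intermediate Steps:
f = -1 (f = 3*(-⅓) = -1)
(-4*f*(-5))² = (-4*(-1)*(-5))² = (4*(-5))² = (-20)² = 400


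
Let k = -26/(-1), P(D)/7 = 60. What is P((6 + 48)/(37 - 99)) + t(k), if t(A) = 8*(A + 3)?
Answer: 652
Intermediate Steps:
P(D) = 420 (P(D) = 7*60 = 420)
k = 26 (k = -26*(-1) = 26)
t(A) = 24 + 8*A (t(A) = 8*(3 + A) = 24 + 8*A)
P((6 + 48)/(37 - 99)) + t(k) = 420 + (24 + 8*26) = 420 + (24 + 208) = 420 + 232 = 652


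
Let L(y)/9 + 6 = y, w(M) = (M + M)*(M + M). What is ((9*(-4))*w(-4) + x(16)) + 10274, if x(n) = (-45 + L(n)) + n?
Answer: 8031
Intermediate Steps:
w(M) = 4*M² (w(M) = (2*M)*(2*M) = 4*M²)
L(y) = -54 + 9*y
x(n) = -99 + 10*n (x(n) = (-45 + (-54 + 9*n)) + n = (-99 + 9*n) + n = -99 + 10*n)
((9*(-4))*w(-4) + x(16)) + 10274 = ((9*(-4))*(4*(-4)²) + (-99 + 10*16)) + 10274 = (-144*16 + (-99 + 160)) + 10274 = (-36*64 + 61) + 10274 = (-2304 + 61) + 10274 = -2243 + 10274 = 8031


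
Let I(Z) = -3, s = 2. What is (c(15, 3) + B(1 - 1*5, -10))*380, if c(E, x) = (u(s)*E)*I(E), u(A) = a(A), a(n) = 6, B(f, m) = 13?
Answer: -97660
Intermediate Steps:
u(A) = 6
c(E, x) = -18*E (c(E, x) = (6*E)*(-3) = -18*E)
(c(15, 3) + B(1 - 1*5, -10))*380 = (-18*15 + 13)*380 = (-270 + 13)*380 = -257*380 = -97660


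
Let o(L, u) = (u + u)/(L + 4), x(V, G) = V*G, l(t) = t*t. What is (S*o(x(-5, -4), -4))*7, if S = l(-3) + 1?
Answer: -70/3 ≈ -23.333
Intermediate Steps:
l(t) = t²
x(V, G) = G*V
o(L, u) = 2*u/(4 + L) (o(L, u) = (2*u)/(4 + L) = 2*u/(4 + L))
S = 10 (S = (-3)² + 1 = 9 + 1 = 10)
(S*o(x(-5, -4), -4))*7 = (10*(2*(-4)/(4 - 4*(-5))))*7 = (10*(2*(-4)/(4 + 20)))*7 = (10*(2*(-4)/24))*7 = (10*(2*(-4)*(1/24)))*7 = (10*(-⅓))*7 = -10/3*7 = -70/3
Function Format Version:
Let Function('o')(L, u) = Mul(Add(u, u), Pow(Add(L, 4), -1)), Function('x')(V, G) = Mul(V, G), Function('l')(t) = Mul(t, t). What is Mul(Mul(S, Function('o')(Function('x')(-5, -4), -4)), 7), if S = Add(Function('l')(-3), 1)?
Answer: Rational(-70, 3) ≈ -23.333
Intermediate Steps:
Function('l')(t) = Pow(t, 2)
Function('x')(V, G) = Mul(G, V)
Function('o')(L, u) = Mul(2, u, Pow(Add(4, L), -1)) (Function('o')(L, u) = Mul(Mul(2, u), Pow(Add(4, L), -1)) = Mul(2, u, Pow(Add(4, L), -1)))
S = 10 (S = Add(Pow(-3, 2), 1) = Add(9, 1) = 10)
Mul(Mul(S, Function('o')(Function('x')(-5, -4), -4)), 7) = Mul(Mul(10, Mul(2, -4, Pow(Add(4, Mul(-4, -5)), -1))), 7) = Mul(Mul(10, Mul(2, -4, Pow(Add(4, 20), -1))), 7) = Mul(Mul(10, Mul(2, -4, Pow(24, -1))), 7) = Mul(Mul(10, Mul(2, -4, Rational(1, 24))), 7) = Mul(Mul(10, Rational(-1, 3)), 7) = Mul(Rational(-10, 3), 7) = Rational(-70, 3)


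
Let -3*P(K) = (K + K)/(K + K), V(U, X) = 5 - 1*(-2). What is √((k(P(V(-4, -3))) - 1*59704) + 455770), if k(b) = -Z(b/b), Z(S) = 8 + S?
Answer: √396057 ≈ 629.33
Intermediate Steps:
V(U, X) = 7 (V(U, X) = 5 + 2 = 7)
P(K) = -⅓ (P(K) = -(K + K)/(3*(K + K)) = -2*K/(3*(2*K)) = -2*K*1/(2*K)/3 = -⅓*1 = -⅓)
k(b) = -9 (k(b) = -(8 + b/b) = -(8 + 1) = -1*9 = -9)
√((k(P(V(-4, -3))) - 1*59704) + 455770) = √((-9 - 1*59704) + 455770) = √((-9 - 59704) + 455770) = √(-59713 + 455770) = √396057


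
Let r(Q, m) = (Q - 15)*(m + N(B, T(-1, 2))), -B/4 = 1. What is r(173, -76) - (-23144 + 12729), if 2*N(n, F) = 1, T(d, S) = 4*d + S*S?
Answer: -1514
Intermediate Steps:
B = -4 (B = -4*1 = -4)
T(d, S) = S² + 4*d (T(d, S) = 4*d + S² = S² + 4*d)
N(n, F) = ½ (N(n, F) = (½)*1 = ½)
r(Q, m) = (½ + m)*(-15 + Q) (r(Q, m) = (Q - 15)*(m + ½) = (-15 + Q)*(½ + m) = (½ + m)*(-15 + Q))
r(173, -76) - (-23144 + 12729) = (-15/2 + (½)*173 - 15*(-76) + 173*(-76)) - (-23144 + 12729) = (-15/2 + 173/2 + 1140 - 13148) - 1*(-10415) = -11929 + 10415 = -1514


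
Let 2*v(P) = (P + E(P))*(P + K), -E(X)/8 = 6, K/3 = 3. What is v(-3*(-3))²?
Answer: 123201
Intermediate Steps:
K = 9 (K = 3*3 = 9)
E(X) = -48 (E(X) = -8*6 = -48)
v(P) = (-48 + P)*(9 + P)/2 (v(P) = ((P - 48)*(P + 9))/2 = ((-48 + P)*(9 + P))/2 = (-48 + P)*(9 + P)/2)
v(-3*(-3))² = (-216 + (-3*(-3))²/2 - (-117)*(-3)/2)² = (-216 + (½)*9² - 39/2*9)² = (-216 + (½)*81 - 351/2)² = (-216 + 81/2 - 351/2)² = (-351)² = 123201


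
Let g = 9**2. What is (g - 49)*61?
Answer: 1952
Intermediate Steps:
g = 81
(g - 49)*61 = (81 - 49)*61 = 32*61 = 1952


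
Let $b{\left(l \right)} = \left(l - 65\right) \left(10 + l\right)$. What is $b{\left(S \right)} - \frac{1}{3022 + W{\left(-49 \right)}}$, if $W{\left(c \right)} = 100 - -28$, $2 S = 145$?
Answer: $\frac{3898123}{6300} \approx 618.75$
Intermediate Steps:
$S = \frac{145}{2}$ ($S = \frac{1}{2} \cdot 145 = \frac{145}{2} \approx 72.5$)
$W{\left(c \right)} = 128$ ($W{\left(c \right)} = 100 + 28 = 128$)
$b{\left(l \right)} = \left(-65 + l\right) \left(10 + l\right)$
$b{\left(S \right)} - \frac{1}{3022 + W{\left(-49 \right)}} = \left(-650 + \left(\frac{145}{2}\right)^{2} - \frac{7975}{2}\right) - \frac{1}{3022 + 128} = \left(-650 + \frac{21025}{4} - \frac{7975}{2}\right) - \frac{1}{3150} = \frac{2475}{4} - \frac{1}{3150} = \frac{3898123}{6300}$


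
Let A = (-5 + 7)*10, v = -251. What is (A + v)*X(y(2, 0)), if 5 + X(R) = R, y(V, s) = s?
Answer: 1155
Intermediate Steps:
X(R) = -5 + R
A = 20 (A = 2*10 = 20)
(A + v)*X(y(2, 0)) = (20 - 251)*(-5 + 0) = -231*(-5) = 1155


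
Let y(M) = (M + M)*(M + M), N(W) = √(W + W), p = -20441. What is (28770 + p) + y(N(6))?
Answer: 8377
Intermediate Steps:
N(W) = √2*√W (N(W) = √(2*W) = √2*√W)
y(M) = 4*M² (y(M) = (2*M)*(2*M) = 4*M²)
(28770 + p) + y(N(6)) = (28770 - 20441) + 4*(√2*√6)² = 8329 + 4*(2*√3)² = 8329 + 4*12 = 8329 + 48 = 8377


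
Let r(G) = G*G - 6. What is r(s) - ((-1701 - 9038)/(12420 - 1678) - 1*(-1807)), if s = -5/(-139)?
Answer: -376073471197/207546182 ≈ -1812.0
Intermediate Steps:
s = 5/139 (s = -5*(-1/139) = 5/139 ≈ 0.035971)
r(G) = -6 + G² (r(G) = G² - 6 = -6 + G²)
r(s) - ((-1701 - 9038)/(12420 - 1678) - 1*(-1807)) = (-6 + (5/139)²) - ((-1701 - 9038)/(12420 - 1678) - 1*(-1807)) = (-6 + 25/19321) - (-10739/10742 + 1807) = -115901/19321 - (-10739*1/10742 + 1807) = -115901/19321 - (-10739/10742 + 1807) = -115901/19321 - 1*19400055/10742 = -115901/19321 - 19400055/10742 = -376073471197/207546182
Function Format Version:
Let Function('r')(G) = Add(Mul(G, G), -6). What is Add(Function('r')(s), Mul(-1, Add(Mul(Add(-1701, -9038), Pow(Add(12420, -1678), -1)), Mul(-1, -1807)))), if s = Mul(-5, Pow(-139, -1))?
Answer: Rational(-376073471197, 207546182) ≈ -1812.0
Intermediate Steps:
s = Rational(5, 139) (s = Mul(-5, Rational(-1, 139)) = Rational(5, 139) ≈ 0.035971)
Function('r')(G) = Add(-6, Pow(G, 2)) (Function('r')(G) = Add(Pow(G, 2), -6) = Add(-6, Pow(G, 2)))
Add(Function('r')(s), Mul(-1, Add(Mul(Add(-1701, -9038), Pow(Add(12420, -1678), -1)), Mul(-1, -1807)))) = Add(Add(-6, Pow(Rational(5, 139), 2)), Mul(-1, Add(Mul(Add(-1701, -9038), Pow(Add(12420, -1678), -1)), Mul(-1, -1807)))) = Add(Add(-6, Rational(25, 19321)), Mul(-1, Add(Mul(-10739, Pow(10742, -1)), 1807))) = Add(Rational(-115901, 19321), Mul(-1, Add(Mul(-10739, Rational(1, 10742)), 1807))) = Add(Rational(-115901, 19321), Mul(-1, Add(Rational(-10739, 10742), 1807))) = Add(Rational(-115901, 19321), Mul(-1, Rational(19400055, 10742))) = Add(Rational(-115901, 19321), Rational(-19400055, 10742)) = Rational(-376073471197, 207546182)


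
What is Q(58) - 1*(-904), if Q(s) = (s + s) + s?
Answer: 1078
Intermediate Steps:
Q(s) = 3*s (Q(s) = 2*s + s = 3*s)
Q(58) - 1*(-904) = 3*58 - 1*(-904) = 174 + 904 = 1078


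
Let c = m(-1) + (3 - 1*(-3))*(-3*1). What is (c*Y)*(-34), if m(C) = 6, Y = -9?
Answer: -3672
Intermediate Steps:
c = -12 (c = 6 + (3 - 1*(-3))*(-3*1) = 6 + (3 + 3)*(-3) = 6 + 6*(-3) = 6 - 18 = -12)
(c*Y)*(-34) = -12*(-9)*(-34) = 108*(-34) = -3672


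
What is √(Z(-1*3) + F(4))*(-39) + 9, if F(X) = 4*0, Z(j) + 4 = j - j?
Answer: 9 - 78*I ≈ 9.0 - 78.0*I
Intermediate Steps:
Z(j) = -4 (Z(j) = -4 + (j - j) = -4 + 0 = -4)
F(X) = 0
√(Z(-1*3) + F(4))*(-39) + 9 = √(-4 + 0)*(-39) + 9 = √(-4)*(-39) + 9 = (2*I)*(-39) + 9 = -78*I + 9 = 9 - 78*I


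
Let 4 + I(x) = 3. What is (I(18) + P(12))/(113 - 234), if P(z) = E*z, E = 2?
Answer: -23/121 ≈ -0.19008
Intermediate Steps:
I(x) = -1 (I(x) = -4 + 3 = -1)
P(z) = 2*z
(I(18) + P(12))/(113 - 234) = (-1 + 2*12)/(113 - 234) = (-1 + 24)/(-121) = 23*(-1/121) = -23/121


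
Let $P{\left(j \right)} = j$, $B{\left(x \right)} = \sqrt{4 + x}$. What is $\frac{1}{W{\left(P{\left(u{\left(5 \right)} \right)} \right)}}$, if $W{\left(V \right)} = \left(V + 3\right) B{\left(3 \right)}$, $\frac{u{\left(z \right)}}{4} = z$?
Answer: $\frac{\sqrt{7}}{161} \approx 0.016433$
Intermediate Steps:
$u{\left(z \right)} = 4 z$
$W{\left(V \right)} = \sqrt{7} \left(3 + V\right)$ ($W{\left(V \right)} = \left(V + 3\right) \sqrt{4 + 3} = \left(3 + V\right) \sqrt{7} = \sqrt{7} \left(3 + V\right)$)
$\frac{1}{W{\left(P{\left(u{\left(5 \right)} \right)} \right)}} = \frac{1}{\sqrt{7} \left(3 + 4 \cdot 5\right)} = \frac{1}{\sqrt{7} \left(3 + 20\right)} = \frac{1}{\sqrt{7} \cdot 23} = \frac{1}{23 \sqrt{7}} = \frac{\sqrt{7}}{161}$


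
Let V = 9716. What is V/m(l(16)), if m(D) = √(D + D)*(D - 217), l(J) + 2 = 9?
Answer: -347*√14/105 ≈ -12.365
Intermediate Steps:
l(J) = 7 (l(J) = -2 + 9 = 7)
m(D) = √2*√D*(-217 + D) (m(D) = √(2*D)*(-217 + D) = (√2*√D)*(-217 + D) = √2*√D*(-217 + D))
V/m(l(16)) = 9716/((√2*√7*(-217 + 7))) = 9716/((√2*√7*(-210))) = 9716/((-210*√14)) = 9716*(-√14/2940) = -347*√14/105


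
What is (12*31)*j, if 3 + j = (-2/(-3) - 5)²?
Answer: 17608/3 ≈ 5869.3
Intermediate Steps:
j = 142/9 (j = -3 + (-2/(-3) - 5)² = -3 + (-2*(-⅓) - 5)² = -3 + (⅔ - 5)² = -3 + (-13/3)² = -3 + 169/9 = 142/9 ≈ 15.778)
(12*31)*j = (12*31)*(142/9) = 372*(142/9) = 17608/3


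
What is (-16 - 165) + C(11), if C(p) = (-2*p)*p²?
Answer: -2843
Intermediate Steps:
C(p) = -2*p³
(-16 - 165) + C(11) = (-16 - 165) - 2*11³ = -181 - 2*1331 = -181 - 2662 = -2843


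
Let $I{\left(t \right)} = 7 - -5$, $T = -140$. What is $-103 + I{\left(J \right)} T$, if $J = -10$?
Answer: $-1783$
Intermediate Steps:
$I{\left(t \right)} = 12$ ($I{\left(t \right)} = 7 + 5 = 12$)
$-103 + I{\left(J \right)} T = -103 + 12 \left(-140\right) = -103 - 1680 = -1783$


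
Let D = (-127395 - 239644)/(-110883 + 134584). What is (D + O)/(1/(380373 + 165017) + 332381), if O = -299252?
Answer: -3868417832684490/4296452661380291 ≈ -0.90037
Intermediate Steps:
D = -367039/23701 ≈ -15.486
(D + O)/(1/(380373 + 165017) + 332381) = (-367039/23701 - 299252)/(1/(380373 + 165017) + 332381) = -7092938691/(23701*(1/545390 + 332381)) = -7092938691/(23701*181277273591/545390) = -7092938691/23701*545390/181277273591 = -3868417832684490/4296452661380291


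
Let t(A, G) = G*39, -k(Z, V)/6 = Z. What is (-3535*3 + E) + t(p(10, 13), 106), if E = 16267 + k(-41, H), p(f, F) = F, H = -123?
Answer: 10042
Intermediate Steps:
k(Z, V) = -6*Z
E = 16513 (E = 16267 - 6*(-41) = 16267 + 246 = 16513)
t(A, G) = 39*G
(-3535*3 + E) + t(p(10, 13), 106) = (-3535*3 + 16513) + 39*106 = (-10605 + 16513) + 4134 = 5908 + 4134 = 10042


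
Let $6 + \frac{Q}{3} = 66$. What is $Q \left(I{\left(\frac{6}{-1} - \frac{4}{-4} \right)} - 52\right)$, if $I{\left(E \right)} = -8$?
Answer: $-10800$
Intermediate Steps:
$Q = 180$ ($Q = -18 + 3 \cdot 66 = -18 + 198 = 180$)
$Q \left(I{\left(\frac{6}{-1} - \frac{4}{-4} \right)} - 52\right) = 180 \left(-8 - 52\right) = 180 \left(-60\right) = -10800$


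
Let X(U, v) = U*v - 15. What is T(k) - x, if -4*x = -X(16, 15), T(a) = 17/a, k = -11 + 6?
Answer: -1193/20 ≈ -59.650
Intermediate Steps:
k = -5
X(U, v) = -15 + U*v
x = 225/4 (x = -(-1)*(-15 + 16*15)/4 = -(-1)*(-15 + 240)/4 = -(-1)*225/4 = -¼*(-225) = 225/4 ≈ 56.250)
T(k) - x = 17/(-5) - 1*225/4 = 17*(-⅕) - 225/4 = -17/5 - 225/4 = -1193/20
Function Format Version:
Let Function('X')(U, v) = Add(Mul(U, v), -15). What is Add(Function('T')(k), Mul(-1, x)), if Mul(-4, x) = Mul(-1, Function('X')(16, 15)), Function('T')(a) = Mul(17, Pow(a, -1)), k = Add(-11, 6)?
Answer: Rational(-1193, 20) ≈ -59.650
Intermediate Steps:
k = -5
Function('X')(U, v) = Add(-15, Mul(U, v))
x = Rational(225, 4) (x = Mul(Rational(-1, 4), Mul(-1, Add(-15, Mul(16, 15)))) = Mul(Rational(-1, 4), Mul(-1, Add(-15, 240))) = Mul(Rational(-1, 4), Mul(-1, 225)) = Mul(Rational(-1, 4), -225) = Rational(225, 4) ≈ 56.250)
Add(Function('T')(k), Mul(-1, x)) = Add(Mul(17, Pow(-5, -1)), Mul(-1, Rational(225, 4))) = Add(Mul(17, Rational(-1, 5)), Rational(-225, 4)) = Add(Rational(-17, 5), Rational(-225, 4)) = Rational(-1193, 20)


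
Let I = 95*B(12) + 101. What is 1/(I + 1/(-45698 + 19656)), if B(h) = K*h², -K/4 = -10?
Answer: 26042/14252812641 ≈ 1.8271e-6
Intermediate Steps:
K = 40 (K = -4*(-10) = 40)
B(h) = 40*h²
I = 547301 (I = 95*(40*12²) + 101 = 95*(40*144) + 101 = 95*5760 + 101 = 547200 + 101 = 547301)
1/(I + 1/(-45698 + 19656)) = 1/(547301 + 1/(-45698 + 19656)) = 1/(547301 + 1/(-26042)) = 1/(547301 - 1/26042) = 1/(14252812641/26042) = 26042/14252812641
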